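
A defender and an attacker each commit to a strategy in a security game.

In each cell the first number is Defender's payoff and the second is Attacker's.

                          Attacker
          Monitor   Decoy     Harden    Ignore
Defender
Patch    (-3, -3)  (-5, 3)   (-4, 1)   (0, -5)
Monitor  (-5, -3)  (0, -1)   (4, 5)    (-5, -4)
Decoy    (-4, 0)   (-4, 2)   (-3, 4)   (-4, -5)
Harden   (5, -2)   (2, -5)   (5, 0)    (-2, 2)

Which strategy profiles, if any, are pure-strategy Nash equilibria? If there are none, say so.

No pure-strategy Nash equilibrium.

(Patch, Monitor): Defender can switch to Harden (-3 → 5). Not NE.
(Patch, Decoy): Defender can switch to Monitor (-5 → 0). Not NE.
(Patch, Harden): Defender can switch to Monitor (-4 → 4). Not NE.
(Patch, Ignore): Attacker can switch to Monitor (-5 → -3). Not NE.
(Monitor, Monitor): Defender can switch to Patch (-5 → -3). Not NE.
(Monitor, Decoy): Defender can switch to Harden (0 → 2). Not NE.
(Monitor, Harden): Defender can switch to Harden (4 → 5). Not NE.
(Monitor, Ignore): Defender can switch to Patch (-5 → 0). Not NE.
(Decoy, Monitor): Defender can switch to Patch (-4 → -3). Not NE.
(Decoy, Decoy): Defender can switch to Monitor (-4 → 0). Not NE.
(The remaining 6 profiles each have a profitable deviation by the same check.)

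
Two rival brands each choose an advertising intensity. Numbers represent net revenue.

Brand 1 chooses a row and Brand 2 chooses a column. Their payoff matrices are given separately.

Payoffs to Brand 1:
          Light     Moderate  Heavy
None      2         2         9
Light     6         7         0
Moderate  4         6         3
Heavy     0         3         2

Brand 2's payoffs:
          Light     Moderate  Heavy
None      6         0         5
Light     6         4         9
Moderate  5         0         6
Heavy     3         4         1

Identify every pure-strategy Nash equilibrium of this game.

No pure-strategy Nash equilibrium.

(None, Light): Brand 1 can switch to Light (2 → 6). Not NE.
(None, Moderate): Brand 1 can switch to Light (2 → 7). Not NE.
(None, Heavy): Brand 2 can switch to Light (5 → 6). Not NE.
(Light, Light): Brand 2 can switch to Heavy (6 → 9). Not NE.
(Light, Moderate): Brand 2 can switch to Light (4 → 6). Not NE.
(Light, Heavy): Brand 1 can switch to None (0 → 9). Not NE.
(Moderate, Light): Brand 1 can switch to Light (4 → 6). Not NE.
(Moderate, Moderate): Brand 1 can switch to Light (6 → 7). Not NE.
(Moderate, Heavy): Brand 1 can switch to None (3 → 9). Not NE.
(Heavy, Light): Brand 1 can switch to None (0 → 2). Not NE.
(The remaining 2 profiles each have a profitable deviation by the same check.)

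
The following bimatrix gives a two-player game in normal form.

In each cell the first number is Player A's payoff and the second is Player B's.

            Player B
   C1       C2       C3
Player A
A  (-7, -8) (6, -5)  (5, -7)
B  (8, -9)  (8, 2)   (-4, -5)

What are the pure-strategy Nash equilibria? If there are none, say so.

(B, C2)

Player A against C1: payoffs -7, 8 → best response B.
Player A against C2: payoffs 6, 8 → best response B.
Player A against C3: payoffs 5, -4 → best response A.
Player B against A: payoffs -8, -5, -7 → best response C2.
Player B against B: payoffs -9, 2, -5 → best response C2.
Mutual best responses: (B, C2).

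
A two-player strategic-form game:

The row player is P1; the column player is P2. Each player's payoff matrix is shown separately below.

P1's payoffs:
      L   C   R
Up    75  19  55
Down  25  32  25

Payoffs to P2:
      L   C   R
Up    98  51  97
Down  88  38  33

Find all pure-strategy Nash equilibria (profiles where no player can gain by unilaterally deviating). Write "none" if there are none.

The unique pure-strategy Nash equilibrium is (Up, L).

P1 against L: payoffs 75, 25 → best response Up.
P1 against C: payoffs 19, 32 → best response Down.
P1 against R: payoffs 55, 25 → best response Up.
P2 against Up: payoffs 98, 51, 97 → best response L.
P2 against Down: payoffs 88, 38, 33 → best response L.
Mutual best responses: (Up, L).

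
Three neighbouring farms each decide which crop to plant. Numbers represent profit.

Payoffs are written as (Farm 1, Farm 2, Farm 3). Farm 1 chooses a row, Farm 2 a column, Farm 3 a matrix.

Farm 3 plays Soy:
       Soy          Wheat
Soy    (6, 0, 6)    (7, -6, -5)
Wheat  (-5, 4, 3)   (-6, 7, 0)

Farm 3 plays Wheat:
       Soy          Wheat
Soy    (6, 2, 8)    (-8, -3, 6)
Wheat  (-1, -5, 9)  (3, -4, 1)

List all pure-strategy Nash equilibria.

Farm 1 against (Soy, Soy): payoffs 6, -5 → best response Soy.
Farm 1 against (Soy, Wheat): payoffs 6, -1 → best response Soy.
Farm 1 against (Wheat, Soy): payoffs 7, -6 → best response Soy.
Farm 1 against (Wheat, Wheat): payoffs -8, 3 → best response Wheat.
Farm 2 against (Soy, Soy): payoffs 0, -6 → best response Soy.
Farm 2 against (Soy, Wheat): payoffs 2, -3 → best response Soy.
Farm 2 against (Wheat, Soy): payoffs 4, 7 → best response Wheat.
Farm 2 against (Wheat, Wheat): payoffs -5, -4 → best response Wheat.
Farm 3 against (Soy, Soy): payoffs 6, 8 → best response Wheat.
Farm 3 against (Soy, Wheat): payoffs -5, 6 → best response Wheat.
Farm 3 against (Wheat, Soy): payoffs 3, 9 → best response Wheat.
Farm 3 against (Wheat, Wheat): payoffs 0, 1 → best response Wheat.
Mutual best responses: (Soy, Soy, Wheat); (Wheat, Wheat, Wheat).

(Soy, Soy, Wheat) and (Wheat, Wheat, Wheat)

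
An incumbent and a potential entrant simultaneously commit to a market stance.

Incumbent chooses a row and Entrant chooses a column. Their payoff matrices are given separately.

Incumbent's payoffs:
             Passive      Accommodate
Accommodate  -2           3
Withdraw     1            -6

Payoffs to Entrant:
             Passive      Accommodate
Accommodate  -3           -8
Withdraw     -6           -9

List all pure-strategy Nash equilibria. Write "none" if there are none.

The unique pure-strategy Nash equilibrium is (Withdraw, Passive).

Incumbent against Passive: payoffs -2, 1 → best response Withdraw.
Incumbent against Accommodate: payoffs 3, -6 → best response Accommodate.
Entrant against Accommodate: payoffs -3, -8 → best response Passive.
Entrant against Withdraw: payoffs -6, -9 → best response Passive.
Mutual best responses: (Withdraw, Passive).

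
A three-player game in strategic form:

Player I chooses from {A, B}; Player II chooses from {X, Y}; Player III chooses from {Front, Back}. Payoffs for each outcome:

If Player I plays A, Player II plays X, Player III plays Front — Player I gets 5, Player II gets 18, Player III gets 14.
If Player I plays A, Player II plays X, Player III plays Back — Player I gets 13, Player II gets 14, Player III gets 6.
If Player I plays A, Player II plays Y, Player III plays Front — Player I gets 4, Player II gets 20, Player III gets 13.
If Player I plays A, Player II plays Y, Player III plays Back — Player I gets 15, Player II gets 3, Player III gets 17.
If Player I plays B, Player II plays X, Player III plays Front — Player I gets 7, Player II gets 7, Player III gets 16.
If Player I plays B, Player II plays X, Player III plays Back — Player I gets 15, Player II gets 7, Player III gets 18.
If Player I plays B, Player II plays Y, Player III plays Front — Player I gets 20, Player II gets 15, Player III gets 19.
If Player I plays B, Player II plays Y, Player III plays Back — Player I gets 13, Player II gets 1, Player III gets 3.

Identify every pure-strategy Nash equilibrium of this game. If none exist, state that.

Pure-strategy Nash equilibria: (B, X, Back) and (B, Y, Front)

For each player, find the best response to each opponent profile; mutual best responses are the pure NE.
Player I against (X, Front): payoffs 5, 7 → best response B.
Player I against (X, Back): payoffs 13, 15 → best response B.
Player I against (Y, Front): payoffs 4, 20 → best response B.
Player I against (Y, Back): payoffs 15, 13 → best response A.
Player II against (A, Front): payoffs 18, 20 → best response Y.
Player II against (A, Back): payoffs 14, 3 → best response X.
Player II against (B, Front): payoffs 7, 15 → best response Y.
Player II against (B, Back): payoffs 7, 1 → best response X.
Player III against (A, X): payoffs 14, 6 → best response Front.
Player III against (A, Y): payoffs 13, 17 → best response Back.
Player III against (B, X): payoffs 16, 18 → best response Back.
Player III against (B, Y): payoffs 19, 3 → best response Front.
Mutual best responses: (B, X, Back); (B, Y, Front).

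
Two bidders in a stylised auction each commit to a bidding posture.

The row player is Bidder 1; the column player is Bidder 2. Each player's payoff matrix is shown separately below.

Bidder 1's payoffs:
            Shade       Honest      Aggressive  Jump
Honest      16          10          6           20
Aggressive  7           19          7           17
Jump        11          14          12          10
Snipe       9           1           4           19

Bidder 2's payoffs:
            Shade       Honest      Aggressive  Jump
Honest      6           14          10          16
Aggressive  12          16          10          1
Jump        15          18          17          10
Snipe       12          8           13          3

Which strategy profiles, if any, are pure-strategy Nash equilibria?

Pure-strategy Nash equilibria: (Honest, Jump), (Aggressive, Honest)

For each strategy profile, look for a profitable unilateral deviation.
(Honest, Shade): Bidder 2 can switch to Honest (6 → 14). Not NE.
(Honest, Honest): Bidder 1 can switch to Aggressive (10 → 19). Not NE.
(Honest, Aggressive): Bidder 1 can switch to Aggressive (6 → 7). Not NE.
(Honest, Jump): Bidder 1 gets 20, best alternative 19; Bidder 2 gets 16, best alternative 14. No profitable deviation — NE.
(Aggressive, Shade): Bidder 1 can switch to Honest (7 → 16). Not NE.
(Aggressive, Honest): Bidder 1 gets 19, best alternative 14; Bidder 2 gets 16, best alternative 12. No profitable deviation — NE.
(Aggressive, Aggressive): Bidder 1 can switch to Jump (7 → 12). Not NE.
(Aggressive, Jump): Bidder 1 can switch to Honest (17 → 20). Not NE.
(The remaining 8 profiles each have a profitable deviation by the same check.)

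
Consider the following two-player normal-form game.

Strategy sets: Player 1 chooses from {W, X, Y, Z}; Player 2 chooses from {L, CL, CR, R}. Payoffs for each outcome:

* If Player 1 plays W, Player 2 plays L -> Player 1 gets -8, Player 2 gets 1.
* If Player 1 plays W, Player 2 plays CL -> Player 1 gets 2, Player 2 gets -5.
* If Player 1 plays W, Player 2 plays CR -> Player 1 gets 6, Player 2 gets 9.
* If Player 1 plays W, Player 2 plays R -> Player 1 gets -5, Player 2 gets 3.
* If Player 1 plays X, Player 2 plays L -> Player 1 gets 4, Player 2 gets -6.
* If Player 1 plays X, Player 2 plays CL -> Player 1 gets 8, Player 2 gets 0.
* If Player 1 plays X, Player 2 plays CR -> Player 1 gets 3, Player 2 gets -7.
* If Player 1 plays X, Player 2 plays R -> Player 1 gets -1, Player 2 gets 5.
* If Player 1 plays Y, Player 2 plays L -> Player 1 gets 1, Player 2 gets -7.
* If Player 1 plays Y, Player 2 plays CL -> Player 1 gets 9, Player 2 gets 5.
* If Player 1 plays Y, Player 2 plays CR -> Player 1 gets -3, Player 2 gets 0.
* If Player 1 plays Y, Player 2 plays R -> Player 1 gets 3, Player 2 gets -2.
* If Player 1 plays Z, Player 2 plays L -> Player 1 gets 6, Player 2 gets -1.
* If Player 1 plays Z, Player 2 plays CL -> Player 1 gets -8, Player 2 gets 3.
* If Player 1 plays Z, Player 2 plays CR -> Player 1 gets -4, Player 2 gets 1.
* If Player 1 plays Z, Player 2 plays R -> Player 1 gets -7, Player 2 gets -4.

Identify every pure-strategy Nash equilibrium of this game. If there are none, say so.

The pure Nash equilibria are (W, CR) and (Y, CL).

Mark each player's best response to every combination of opponents' strategies; a profile where every player is best-responding is a pure Nash equilibrium.
Player 1 against L: payoffs -8, 4, 1, 6 → best response Z.
Player 1 against CL: payoffs 2, 8, 9, -8 → best response Y.
Player 1 against CR: payoffs 6, 3, -3, -4 → best response W.
Player 1 against R: payoffs -5, -1, 3, -7 → best response Y.
Player 2 against W: payoffs 1, -5, 9, 3 → best response CR.
Player 2 against X: payoffs -6, 0, -7, 5 → best response R.
Player 2 against Y: payoffs -7, 5, 0, -2 → best response CL.
Player 2 against Z: payoffs -1, 3, 1, -4 → best response CL.
Mutual best responses: (W, CR); (Y, CL).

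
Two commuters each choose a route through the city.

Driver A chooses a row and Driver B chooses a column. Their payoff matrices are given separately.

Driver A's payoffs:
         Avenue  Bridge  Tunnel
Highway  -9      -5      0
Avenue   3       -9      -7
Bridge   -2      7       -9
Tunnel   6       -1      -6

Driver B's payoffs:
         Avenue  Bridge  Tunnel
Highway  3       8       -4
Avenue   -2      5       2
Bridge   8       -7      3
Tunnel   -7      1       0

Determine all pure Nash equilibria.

none

Driver A against Avenue: payoffs -9, 3, -2, 6 → best response Tunnel.
Driver A against Bridge: payoffs -5, -9, 7, -1 → best response Bridge.
Driver A against Tunnel: payoffs 0, -7, -9, -6 → best response Highway.
Driver B against Highway: payoffs 3, 8, -4 → best response Bridge.
Driver B against Avenue: payoffs -2, 5, 2 → best response Bridge.
Driver B against Bridge: payoffs 8, -7, 3 → best response Avenue.
Driver B against Tunnel: payoffs -7, 1, 0 → best response Bridge.
No profile is a mutual best response for all players.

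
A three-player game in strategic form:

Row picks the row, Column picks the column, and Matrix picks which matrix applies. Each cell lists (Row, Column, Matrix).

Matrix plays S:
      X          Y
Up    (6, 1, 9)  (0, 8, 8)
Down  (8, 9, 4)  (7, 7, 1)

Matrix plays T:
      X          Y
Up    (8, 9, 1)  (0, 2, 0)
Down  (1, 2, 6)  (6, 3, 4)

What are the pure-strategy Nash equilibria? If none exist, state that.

Check each profile: it is a Nash equilibrium iff no player can strictly gain by switching unilaterally.
(Up, X, S): Row can switch to Down (6 → 8). Not NE.
(Up, X, T): Matrix can switch to S (1 → 9). Not NE.
(Up, Y, S): Row can switch to Down (0 → 7). Not NE.
(Up, Y, T): Row can switch to Down (0 → 6). Not NE.
(Down, X, S): Matrix can switch to T (4 → 6). Not NE.
(Down, X, T): Row can switch to Up (1 → 8). Not NE.
(Down, Y, T): Row gets 6, best alternative 0; Column gets 3, best alternative 2; Matrix gets 4, best alternative 1. No profitable deviation — NE.
(The remaining 1 profile has a profitable deviation by the same check.)

The unique pure-strategy Nash equilibrium is (Down, Y, T).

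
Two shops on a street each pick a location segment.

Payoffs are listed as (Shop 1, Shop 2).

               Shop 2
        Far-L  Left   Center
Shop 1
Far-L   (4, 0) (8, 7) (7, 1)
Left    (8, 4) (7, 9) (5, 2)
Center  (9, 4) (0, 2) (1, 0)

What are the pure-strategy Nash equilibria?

For each strategy profile, look for a profitable unilateral deviation.
(Far-L, Far-L): Shop 1 can switch to Left (4 → 8). Not NE.
(Far-L, Left): Shop 1 gets 8, best alternative 7; Shop 2 gets 7, best alternative 1. No profitable deviation — NE.
(Far-L, Center): Shop 2 can switch to Left (1 → 7). Not NE.
(Left, Far-L): Shop 1 can switch to Center (8 → 9). Not NE.
(Left, Left): Shop 1 can switch to Far-L (7 → 8). Not NE.
(Left, Center): Shop 1 can switch to Far-L (5 → 7). Not NE.
(Center, Far-L): Shop 1 gets 9, best alternative 8; Shop 2 gets 4, best alternative 2. No profitable deviation — NE.
(Center, Left): Shop 1 can switch to Far-L (0 → 8). Not NE.
(The remaining 1 profile has a profitable deviation by the same check.)

Pure-strategy Nash equilibria: (Far-L, Left); (Center, Far-L)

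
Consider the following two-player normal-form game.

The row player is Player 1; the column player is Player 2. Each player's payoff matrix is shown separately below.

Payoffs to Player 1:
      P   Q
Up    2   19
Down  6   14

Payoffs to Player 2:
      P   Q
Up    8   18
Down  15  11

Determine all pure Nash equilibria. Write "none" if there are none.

(Up, P): Player 1 can switch to Down (2 → 6). Not NE.
(Up, Q): Player 1 gets 19, best alternative 14; Player 2 gets 18, best alternative 8. No profitable deviation — NE.
(Down, P): Player 1 gets 6, best alternative 2; Player 2 gets 15, best alternative 11. No profitable deviation — NE.
(Down, Q): Player 1 can switch to Up (14 → 19). Not NE.

(Up, Q) and (Down, P)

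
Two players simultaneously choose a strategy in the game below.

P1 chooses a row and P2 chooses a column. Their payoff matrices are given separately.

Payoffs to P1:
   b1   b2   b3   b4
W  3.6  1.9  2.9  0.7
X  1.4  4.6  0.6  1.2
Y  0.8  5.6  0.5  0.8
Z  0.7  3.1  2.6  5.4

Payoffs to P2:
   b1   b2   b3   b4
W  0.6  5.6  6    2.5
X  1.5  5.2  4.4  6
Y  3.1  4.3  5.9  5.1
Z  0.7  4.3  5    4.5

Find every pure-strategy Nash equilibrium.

(W, b3)

For each strategy profile, look for a profitable unilateral deviation.
(W, b1): P2 can switch to b2 (0.6 → 5.6). Not NE.
(W, b2): P1 can switch to X (1.9 → 4.6). Not NE.
(W, b3): P1 gets 2.9, best alternative 2.6; P2 gets 6, best alternative 5.6. No profitable deviation — NE.
(W, b4): P1 can switch to X (0.7 → 1.2). Not NE.
(X, b1): P1 can switch to W (1.4 → 3.6). Not NE.
(X, b2): P1 can switch to Y (4.6 → 5.6). Not NE.
(X, b3): P1 can switch to W (0.6 → 2.9). Not NE.
(X, b4): P1 can switch to Z (1.2 → 5.4). Not NE.
(Y, b1): P1 can switch to W (0.8 → 3.6). Not NE.
(Y, b2): P2 can switch to b3 (4.3 → 5.9). Not NE.
(Y, b3): P1 can switch to W (0.5 → 2.9). Not NE.
(Y, b4): P1 can switch to X (0.8 → 1.2). Not NE.
(Z, b1): P1 can switch to W (0.7 → 3.6). Not NE.
(The remaining 3 profiles each have a profitable deviation by the same check.)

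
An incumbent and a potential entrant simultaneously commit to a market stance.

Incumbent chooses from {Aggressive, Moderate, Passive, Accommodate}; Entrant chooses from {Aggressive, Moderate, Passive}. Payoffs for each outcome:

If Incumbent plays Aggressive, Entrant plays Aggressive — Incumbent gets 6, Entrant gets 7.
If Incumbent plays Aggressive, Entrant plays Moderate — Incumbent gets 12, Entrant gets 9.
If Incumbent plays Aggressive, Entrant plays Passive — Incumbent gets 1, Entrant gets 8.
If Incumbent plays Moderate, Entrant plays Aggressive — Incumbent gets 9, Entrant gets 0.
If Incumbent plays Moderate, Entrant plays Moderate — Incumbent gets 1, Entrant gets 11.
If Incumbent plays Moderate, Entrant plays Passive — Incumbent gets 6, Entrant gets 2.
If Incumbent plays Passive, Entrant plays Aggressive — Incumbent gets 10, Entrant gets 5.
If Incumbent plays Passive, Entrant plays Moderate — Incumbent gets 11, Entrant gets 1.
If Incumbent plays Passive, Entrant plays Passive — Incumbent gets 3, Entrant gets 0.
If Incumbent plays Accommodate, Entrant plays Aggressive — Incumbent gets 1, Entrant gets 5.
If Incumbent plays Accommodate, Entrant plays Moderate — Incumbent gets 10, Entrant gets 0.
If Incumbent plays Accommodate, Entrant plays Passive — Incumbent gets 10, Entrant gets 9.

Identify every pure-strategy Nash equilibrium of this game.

The pure Nash equilibria are (Aggressive, Moderate), (Passive, Aggressive), (Accommodate, Passive).

Mark each player's best response to every combination of opponents' strategies; a profile where every player is best-responding is a pure Nash equilibrium.
Incumbent against Aggressive: payoffs 6, 9, 10, 1 → best response Passive.
Incumbent against Moderate: payoffs 12, 1, 11, 10 → best response Aggressive.
Incumbent against Passive: payoffs 1, 6, 3, 10 → best response Accommodate.
Entrant against Aggressive: payoffs 7, 9, 8 → best response Moderate.
Entrant against Moderate: payoffs 0, 11, 2 → best response Moderate.
Entrant against Passive: payoffs 5, 1, 0 → best response Aggressive.
Entrant against Accommodate: payoffs 5, 0, 9 → best response Passive.
Mutual best responses: (Aggressive, Moderate); (Passive, Aggressive); (Accommodate, Passive).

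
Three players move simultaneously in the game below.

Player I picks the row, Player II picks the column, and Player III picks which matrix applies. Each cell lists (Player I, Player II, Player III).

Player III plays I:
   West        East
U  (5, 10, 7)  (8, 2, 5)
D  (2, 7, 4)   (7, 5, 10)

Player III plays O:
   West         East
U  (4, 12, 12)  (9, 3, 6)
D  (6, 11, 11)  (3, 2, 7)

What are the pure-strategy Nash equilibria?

(U, West, I): Player III can switch to O (7 → 12). Not NE.
(U, West, O): Player I can switch to D (4 → 6). Not NE.
(U, East, I): Player II can switch to West (2 → 10). Not NE.
(U, East, O): Player II can switch to West (3 → 12). Not NE.
(D, West, I): Player I can switch to U (2 → 5). Not NE.
(D, West, O): Player I gets 6, best alternative 4; Player II gets 11, best alternative 2; Player III gets 11, best alternative 4. No profitable deviation — NE.
(D, East, I): Player I can switch to U (7 → 8). Not NE.
(D, East, O): Player I can switch to U (3 → 9). Not NE.

(D, West, O)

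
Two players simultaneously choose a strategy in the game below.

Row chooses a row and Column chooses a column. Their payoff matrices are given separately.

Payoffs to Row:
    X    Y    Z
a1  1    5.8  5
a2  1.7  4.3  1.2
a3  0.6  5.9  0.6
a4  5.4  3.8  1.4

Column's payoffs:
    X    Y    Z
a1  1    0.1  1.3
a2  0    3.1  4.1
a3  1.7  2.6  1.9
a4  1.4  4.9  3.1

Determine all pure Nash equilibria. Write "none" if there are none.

(a1, Z); (a3, Y)

(a1, X): Row can switch to a2 (1 → 1.7). Not NE.
(a1, Y): Row can switch to a3 (5.8 → 5.9). Not NE.
(a1, Z): Row gets 5, best alternative 1.4; Column gets 1.3, best alternative 1. No profitable deviation — NE.
(a2, X): Row can switch to a4 (1.7 → 5.4). Not NE.
(a2, Y): Row can switch to a1 (4.3 → 5.8). Not NE.
(a2, Z): Row can switch to a1 (1.2 → 5). Not NE.
(a3, X): Row can switch to a1 (0.6 → 1). Not NE.
(a3, Y): Row gets 5.9, best alternative 5.8; Column gets 2.6, best alternative 1.9. No profitable deviation — NE.
(a3, Z): Row can switch to a1 (0.6 → 5). Not NE.
(a4, X): Column can switch to Y (1.4 → 4.9). Not NE.
(The remaining 2 profiles each have a profitable deviation by the same check.)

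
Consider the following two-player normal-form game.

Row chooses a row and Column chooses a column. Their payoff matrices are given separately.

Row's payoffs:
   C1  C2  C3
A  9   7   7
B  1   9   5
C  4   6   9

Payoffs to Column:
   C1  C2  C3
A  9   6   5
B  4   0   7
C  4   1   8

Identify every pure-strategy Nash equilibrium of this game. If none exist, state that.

Row against C1: payoffs 9, 1, 4 → best response A.
Row against C2: payoffs 7, 9, 6 → best response B.
Row against C3: payoffs 7, 5, 9 → best response C.
Column against A: payoffs 9, 6, 5 → best response C1.
Column against B: payoffs 4, 0, 7 → best response C3.
Column against C: payoffs 4, 1, 8 → best response C3.
Mutual best responses: (A, C1); (C, C3).

The pure Nash equilibria are (A, C1) and (C, C3).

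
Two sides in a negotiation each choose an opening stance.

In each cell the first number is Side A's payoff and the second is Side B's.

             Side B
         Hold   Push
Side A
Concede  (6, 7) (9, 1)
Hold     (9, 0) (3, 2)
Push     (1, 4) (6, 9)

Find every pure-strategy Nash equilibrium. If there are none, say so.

(Concede, Hold): Side A can switch to Hold (6 → 9). Not NE.
(Concede, Push): Side B can switch to Hold (1 → 7). Not NE.
(Hold, Hold): Side B can switch to Push (0 → 2). Not NE.
(Hold, Push): Side A can switch to Concede (3 → 9). Not NE.
(Push, Hold): Side A can switch to Concede (1 → 6). Not NE.
(Push, Push): Side A can switch to Concede (6 → 9). Not NE.

No pure-strategy Nash equilibrium.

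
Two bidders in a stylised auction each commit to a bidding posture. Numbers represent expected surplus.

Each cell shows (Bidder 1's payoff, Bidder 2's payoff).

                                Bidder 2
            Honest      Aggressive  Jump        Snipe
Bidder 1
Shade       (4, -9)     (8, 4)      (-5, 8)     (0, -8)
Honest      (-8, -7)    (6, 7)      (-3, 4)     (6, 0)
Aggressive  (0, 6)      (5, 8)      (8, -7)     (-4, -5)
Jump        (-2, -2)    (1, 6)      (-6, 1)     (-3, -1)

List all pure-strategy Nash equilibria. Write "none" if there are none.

This game has no pure Nash equilibrium.

Bidder 1 against Honest: payoffs 4, -8, 0, -2 → best response Shade.
Bidder 1 against Aggressive: payoffs 8, 6, 5, 1 → best response Shade.
Bidder 1 against Jump: payoffs -5, -3, 8, -6 → best response Aggressive.
Bidder 1 against Snipe: payoffs 0, 6, -4, -3 → best response Honest.
Bidder 2 against Shade: payoffs -9, 4, 8, -8 → best response Jump.
Bidder 2 against Honest: payoffs -7, 7, 4, 0 → best response Aggressive.
Bidder 2 against Aggressive: payoffs 6, 8, -7, -5 → best response Aggressive.
Bidder 2 against Jump: payoffs -2, 6, 1, -1 → best response Aggressive.
No profile is a mutual best response for all players.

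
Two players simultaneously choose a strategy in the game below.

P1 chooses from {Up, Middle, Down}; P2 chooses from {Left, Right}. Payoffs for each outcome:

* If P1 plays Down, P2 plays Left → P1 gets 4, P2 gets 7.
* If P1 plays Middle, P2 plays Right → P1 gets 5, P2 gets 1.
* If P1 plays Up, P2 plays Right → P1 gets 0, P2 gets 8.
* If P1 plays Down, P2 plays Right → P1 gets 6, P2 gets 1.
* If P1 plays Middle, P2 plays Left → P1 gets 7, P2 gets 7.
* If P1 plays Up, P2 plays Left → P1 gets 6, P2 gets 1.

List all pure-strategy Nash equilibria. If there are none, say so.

(Middle, Left)

Mark each player's best response to every combination of opponents' strategies; a profile where every player is best-responding is a pure Nash equilibrium.
P1 against Left: payoffs 6, 7, 4 → best response Middle.
P1 against Right: payoffs 0, 5, 6 → best response Down.
P2 against Up: payoffs 1, 8 → best response Right.
P2 against Middle: payoffs 7, 1 → best response Left.
P2 against Down: payoffs 7, 1 → best response Left.
Mutual best responses: (Middle, Left).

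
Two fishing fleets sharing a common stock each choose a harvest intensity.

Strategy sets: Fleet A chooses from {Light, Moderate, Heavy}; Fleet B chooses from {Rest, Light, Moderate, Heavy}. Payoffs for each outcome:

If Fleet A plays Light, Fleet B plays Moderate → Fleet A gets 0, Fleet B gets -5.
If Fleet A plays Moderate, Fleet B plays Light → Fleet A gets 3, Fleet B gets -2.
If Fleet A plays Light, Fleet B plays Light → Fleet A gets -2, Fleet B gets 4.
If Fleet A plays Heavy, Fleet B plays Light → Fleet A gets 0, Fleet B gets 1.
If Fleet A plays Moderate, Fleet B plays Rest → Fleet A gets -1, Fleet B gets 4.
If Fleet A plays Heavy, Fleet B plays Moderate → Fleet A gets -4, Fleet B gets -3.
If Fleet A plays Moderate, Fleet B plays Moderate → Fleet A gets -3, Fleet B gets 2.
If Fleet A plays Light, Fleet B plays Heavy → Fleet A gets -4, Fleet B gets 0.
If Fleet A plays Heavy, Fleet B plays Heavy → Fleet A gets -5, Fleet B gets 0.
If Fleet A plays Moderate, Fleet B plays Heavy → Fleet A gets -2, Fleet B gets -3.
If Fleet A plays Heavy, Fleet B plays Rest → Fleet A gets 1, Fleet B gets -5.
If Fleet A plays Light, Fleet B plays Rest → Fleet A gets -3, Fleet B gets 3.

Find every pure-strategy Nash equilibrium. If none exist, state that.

Mark each player's best response to every combination of opponents' strategies; a profile where every player is best-responding is a pure Nash equilibrium.
Fleet A against Rest: payoffs -3, -1, 1 → best response Heavy.
Fleet A against Light: payoffs -2, 3, 0 → best response Moderate.
Fleet A against Moderate: payoffs 0, -3, -4 → best response Light.
Fleet A against Heavy: payoffs -4, -2, -5 → best response Moderate.
Fleet B against Light: payoffs 3, 4, -5, 0 → best response Light.
Fleet B against Moderate: payoffs 4, -2, 2, -3 → best response Rest.
Fleet B against Heavy: payoffs -5, 1, -3, 0 → best response Light.
No profile is a mutual best response for all players.

There is no pure-strategy Nash equilibrium.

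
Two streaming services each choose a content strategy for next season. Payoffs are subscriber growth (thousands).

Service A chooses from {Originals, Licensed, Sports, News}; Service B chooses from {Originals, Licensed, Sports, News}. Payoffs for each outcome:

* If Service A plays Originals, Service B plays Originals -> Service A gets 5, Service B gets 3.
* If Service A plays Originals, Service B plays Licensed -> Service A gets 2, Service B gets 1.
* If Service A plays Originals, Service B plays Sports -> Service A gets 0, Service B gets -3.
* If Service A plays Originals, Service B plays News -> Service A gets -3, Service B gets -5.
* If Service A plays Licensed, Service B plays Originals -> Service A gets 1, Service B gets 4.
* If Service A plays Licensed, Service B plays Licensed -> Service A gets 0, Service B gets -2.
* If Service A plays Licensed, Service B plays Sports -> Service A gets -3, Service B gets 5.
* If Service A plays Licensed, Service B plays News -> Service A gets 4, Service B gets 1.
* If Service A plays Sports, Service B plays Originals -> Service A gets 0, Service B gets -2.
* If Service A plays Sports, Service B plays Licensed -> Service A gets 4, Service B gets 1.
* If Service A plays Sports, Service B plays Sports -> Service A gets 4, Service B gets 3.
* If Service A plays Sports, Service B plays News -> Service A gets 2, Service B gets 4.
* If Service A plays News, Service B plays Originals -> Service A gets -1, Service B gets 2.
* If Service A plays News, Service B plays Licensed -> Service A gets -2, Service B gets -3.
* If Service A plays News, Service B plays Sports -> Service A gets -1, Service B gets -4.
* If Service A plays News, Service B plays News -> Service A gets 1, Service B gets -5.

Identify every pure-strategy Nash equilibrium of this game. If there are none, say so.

Service A against Originals: payoffs 5, 1, 0, -1 → best response Originals.
Service A against Licensed: payoffs 2, 0, 4, -2 → best response Sports.
Service A against Sports: payoffs 0, -3, 4, -1 → best response Sports.
Service A against News: payoffs -3, 4, 2, 1 → best response Licensed.
Service B against Originals: payoffs 3, 1, -3, -5 → best response Originals.
Service B against Licensed: payoffs 4, -2, 5, 1 → best response Sports.
Service B against Sports: payoffs -2, 1, 3, 4 → best response News.
Service B against News: payoffs 2, -3, -4, -5 → best response Originals.
Mutual best responses: (Originals, Originals).

The unique pure-strategy Nash equilibrium is (Originals, Originals).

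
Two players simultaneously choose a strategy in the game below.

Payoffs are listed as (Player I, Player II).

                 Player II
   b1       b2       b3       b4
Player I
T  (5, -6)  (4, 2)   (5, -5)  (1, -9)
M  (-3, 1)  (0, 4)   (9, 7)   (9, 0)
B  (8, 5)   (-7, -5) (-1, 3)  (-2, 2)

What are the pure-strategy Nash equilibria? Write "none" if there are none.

Pure-strategy Nash equilibria: (T, b2), (M, b3), (B, b1)

(T, b1): Player I can switch to B (5 → 8). Not NE.
(T, b2): Player I gets 4, best alternative 0; Player II gets 2, best alternative -5. No profitable deviation — NE.
(T, b3): Player I can switch to M (5 → 9). Not NE.
(T, b4): Player I can switch to M (1 → 9). Not NE.
(M, b1): Player I can switch to T (-3 → 5). Not NE.
(M, b2): Player I can switch to T (0 → 4). Not NE.
(M, b3): Player I gets 9, best alternative 5; Player II gets 7, best alternative 4. No profitable deviation — NE.
(M, b4): Player II can switch to b1 (0 → 1). Not NE.
(B, b1): Player I gets 8, best alternative 5; Player II gets 5, best alternative 3. No profitable deviation — NE.
(B, b2): Player I can switch to T (-7 → 4). Not NE.
(B, b3): Player I can switch to T (-1 → 5). Not NE.
(The remaining 1 profile has a profitable deviation by the same check.)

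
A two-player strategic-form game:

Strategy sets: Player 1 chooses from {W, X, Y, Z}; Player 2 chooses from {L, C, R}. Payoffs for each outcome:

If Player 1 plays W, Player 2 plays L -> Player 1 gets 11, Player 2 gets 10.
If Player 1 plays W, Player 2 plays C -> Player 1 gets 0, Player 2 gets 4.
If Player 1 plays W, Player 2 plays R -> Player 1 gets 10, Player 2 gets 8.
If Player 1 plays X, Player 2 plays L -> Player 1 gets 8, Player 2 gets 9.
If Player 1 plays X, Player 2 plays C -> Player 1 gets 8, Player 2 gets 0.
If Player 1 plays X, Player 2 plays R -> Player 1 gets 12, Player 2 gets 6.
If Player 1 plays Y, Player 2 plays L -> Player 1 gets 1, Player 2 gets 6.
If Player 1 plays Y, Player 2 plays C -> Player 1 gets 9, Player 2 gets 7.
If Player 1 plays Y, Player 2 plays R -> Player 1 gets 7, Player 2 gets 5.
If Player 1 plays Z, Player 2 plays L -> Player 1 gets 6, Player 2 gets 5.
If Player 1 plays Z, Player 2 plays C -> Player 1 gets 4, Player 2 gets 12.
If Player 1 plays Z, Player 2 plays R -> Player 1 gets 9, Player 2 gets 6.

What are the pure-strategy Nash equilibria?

Check each profile: it is a Nash equilibrium iff no player can strictly gain by switching unilaterally.
(W, L): Player 1 gets 11, best alternative 8; Player 2 gets 10, best alternative 8. No profitable deviation — NE.
(W, C): Player 1 can switch to X (0 → 8). Not NE.
(W, R): Player 1 can switch to X (10 → 12). Not NE.
(X, L): Player 1 can switch to W (8 → 11). Not NE.
(X, C): Player 1 can switch to Y (8 → 9). Not NE.
(X, R): Player 2 can switch to L (6 → 9). Not NE.
(Y, L): Player 1 can switch to W (1 → 11). Not NE.
(Y, C): Player 1 gets 9, best alternative 8; Player 2 gets 7, best alternative 6. No profitable deviation — NE.
(Y, R): Player 1 can switch to W (7 → 10). Not NE.
(Z, L): Player 1 can switch to W (6 → 11). Not NE.
(The remaining 2 profiles each have a profitable deviation by the same check.)

Pure-strategy Nash equilibria: (W, L) and (Y, C)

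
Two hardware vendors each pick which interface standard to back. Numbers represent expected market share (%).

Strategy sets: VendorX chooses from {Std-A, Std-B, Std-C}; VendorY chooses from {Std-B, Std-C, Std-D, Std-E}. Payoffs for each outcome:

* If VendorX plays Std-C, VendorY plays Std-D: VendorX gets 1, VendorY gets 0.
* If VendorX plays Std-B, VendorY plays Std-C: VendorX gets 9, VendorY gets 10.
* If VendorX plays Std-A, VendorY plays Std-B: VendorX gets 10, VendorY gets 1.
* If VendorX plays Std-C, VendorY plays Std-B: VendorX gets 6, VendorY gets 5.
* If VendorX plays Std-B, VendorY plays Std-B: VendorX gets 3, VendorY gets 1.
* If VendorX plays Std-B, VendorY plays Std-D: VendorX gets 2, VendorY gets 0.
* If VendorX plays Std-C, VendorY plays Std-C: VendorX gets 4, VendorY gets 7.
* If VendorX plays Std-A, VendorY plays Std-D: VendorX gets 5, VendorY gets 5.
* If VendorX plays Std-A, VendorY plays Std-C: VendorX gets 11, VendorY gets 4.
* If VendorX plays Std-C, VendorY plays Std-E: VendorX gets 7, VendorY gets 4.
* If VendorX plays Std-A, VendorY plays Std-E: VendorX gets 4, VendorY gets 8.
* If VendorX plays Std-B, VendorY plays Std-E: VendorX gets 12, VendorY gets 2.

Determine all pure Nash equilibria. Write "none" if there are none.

There is no pure-strategy Nash equilibrium.

For each player, find the best response to each opponent profile; mutual best responses are the pure NE.
VendorX against Std-B: payoffs 10, 3, 6 → best response Std-A.
VendorX against Std-C: payoffs 11, 9, 4 → best response Std-A.
VendorX against Std-D: payoffs 5, 2, 1 → best response Std-A.
VendorX against Std-E: payoffs 4, 12, 7 → best response Std-B.
VendorY against Std-A: payoffs 1, 4, 5, 8 → best response Std-E.
VendorY against Std-B: payoffs 1, 10, 0, 2 → best response Std-C.
VendorY against Std-C: payoffs 5, 7, 0, 4 → best response Std-C.
No profile is a mutual best response for all players.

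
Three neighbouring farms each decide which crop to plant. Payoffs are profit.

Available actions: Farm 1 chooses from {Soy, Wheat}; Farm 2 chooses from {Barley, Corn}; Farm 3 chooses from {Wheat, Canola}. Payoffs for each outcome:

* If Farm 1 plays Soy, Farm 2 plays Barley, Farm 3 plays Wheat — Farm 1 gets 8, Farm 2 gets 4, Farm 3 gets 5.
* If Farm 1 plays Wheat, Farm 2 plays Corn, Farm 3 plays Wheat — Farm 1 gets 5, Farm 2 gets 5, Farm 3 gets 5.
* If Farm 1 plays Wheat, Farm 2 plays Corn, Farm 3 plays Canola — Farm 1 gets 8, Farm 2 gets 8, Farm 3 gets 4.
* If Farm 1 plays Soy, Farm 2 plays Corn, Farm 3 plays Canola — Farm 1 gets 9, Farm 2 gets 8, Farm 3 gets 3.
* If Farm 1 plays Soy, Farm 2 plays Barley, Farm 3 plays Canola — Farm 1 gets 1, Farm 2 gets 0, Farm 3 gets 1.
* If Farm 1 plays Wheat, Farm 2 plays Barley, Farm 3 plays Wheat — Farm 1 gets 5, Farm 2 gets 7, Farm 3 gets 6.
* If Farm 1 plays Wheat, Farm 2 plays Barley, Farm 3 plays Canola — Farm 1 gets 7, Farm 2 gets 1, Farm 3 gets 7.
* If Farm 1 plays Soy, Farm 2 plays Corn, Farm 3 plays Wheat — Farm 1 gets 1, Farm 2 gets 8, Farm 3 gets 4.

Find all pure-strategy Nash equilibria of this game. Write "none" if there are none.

This game has no pure Nash equilibrium.

For each strategy profile, look for a profitable unilateral deviation.
(Soy, Barley, Wheat): Farm 2 can switch to Corn (4 → 8). Not NE.
(Soy, Barley, Canola): Farm 1 can switch to Wheat (1 → 7). Not NE.
(Soy, Corn, Wheat): Farm 1 can switch to Wheat (1 → 5). Not NE.
(Soy, Corn, Canola): Farm 3 can switch to Wheat (3 → 4). Not NE.
(Wheat, Barley, Wheat): Farm 1 can switch to Soy (5 → 8). Not NE.
(Wheat, Barley, Canola): Farm 2 can switch to Corn (1 → 8). Not NE.
(Wheat, Corn, Wheat): Farm 2 can switch to Barley (5 → 7). Not NE.
(Wheat, Corn, Canola): Farm 1 can switch to Soy (8 → 9). Not NE.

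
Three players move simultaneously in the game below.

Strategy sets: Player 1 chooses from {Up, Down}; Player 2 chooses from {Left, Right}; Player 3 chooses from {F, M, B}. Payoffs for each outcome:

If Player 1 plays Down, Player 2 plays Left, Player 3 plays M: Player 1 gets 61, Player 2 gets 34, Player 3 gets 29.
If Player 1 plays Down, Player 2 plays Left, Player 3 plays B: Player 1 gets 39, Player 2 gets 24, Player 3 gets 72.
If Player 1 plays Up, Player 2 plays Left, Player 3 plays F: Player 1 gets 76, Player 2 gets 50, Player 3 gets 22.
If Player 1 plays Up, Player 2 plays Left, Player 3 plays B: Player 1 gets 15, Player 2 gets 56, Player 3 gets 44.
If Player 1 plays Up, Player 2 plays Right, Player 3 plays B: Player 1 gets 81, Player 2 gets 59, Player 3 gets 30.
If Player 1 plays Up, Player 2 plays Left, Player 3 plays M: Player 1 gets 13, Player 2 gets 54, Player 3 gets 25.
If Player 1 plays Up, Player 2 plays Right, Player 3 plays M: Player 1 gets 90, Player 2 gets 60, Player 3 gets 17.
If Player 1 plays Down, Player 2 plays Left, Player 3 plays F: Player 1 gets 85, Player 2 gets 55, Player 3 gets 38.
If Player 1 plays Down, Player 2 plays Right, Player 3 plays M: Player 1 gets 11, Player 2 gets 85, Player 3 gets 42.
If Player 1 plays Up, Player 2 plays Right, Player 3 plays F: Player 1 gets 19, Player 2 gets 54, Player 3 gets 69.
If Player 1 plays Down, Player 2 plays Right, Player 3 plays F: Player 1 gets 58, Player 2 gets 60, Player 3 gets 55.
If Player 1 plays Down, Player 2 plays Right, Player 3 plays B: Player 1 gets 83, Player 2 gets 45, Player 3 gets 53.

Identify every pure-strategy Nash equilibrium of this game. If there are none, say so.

The unique pure-strategy Nash equilibrium is (Down, Right, F).

Player 1 against (Left, F): payoffs 76, 85 → best response Down.
Player 1 against (Left, M): payoffs 13, 61 → best response Down.
Player 1 against (Left, B): payoffs 15, 39 → best response Down.
Player 1 against (Right, F): payoffs 19, 58 → best response Down.
Player 1 against (Right, M): payoffs 90, 11 → best response Up.
Player 1 against (Right, B): payoffs 81, 83 → best response Down.
Player 2 against (Up, F): payoffs 50, 54 → best response Right.
Player 2 against (Up, M): payoffs 54, 60 → best response Right.
Player 2 against (Up, B): payoffs 56, 59 → best response Right.
Player 2 against (Down, F): payoffs 55, 60 → best response Right.
Player 2 against (Down, M): payoffs 34, 85 → best response Right.
Player 2 against (Down, B): payoffs 24, 45 → best response Right.
Player 3 against (Up, Left): payoffs 22, 25, 44 → best response B.
Player 3 against (Up, Right): payoffs 69, 17, 30 → best response F.
Player 3 against (Down, Left): payoffs 38, 29, 72 → best response B.
Player 3 against (Down, Right): payoffs 55, 42, 53 → best response F.
Mutual best responses: (Down, Right, F).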